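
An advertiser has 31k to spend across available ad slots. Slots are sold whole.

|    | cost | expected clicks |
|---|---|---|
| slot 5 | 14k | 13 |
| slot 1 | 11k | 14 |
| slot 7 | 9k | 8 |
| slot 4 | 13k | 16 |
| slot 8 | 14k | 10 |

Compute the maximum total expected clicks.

Allowing fractional choices, the relaxed optimum would be about 36.5, but ad slots are indivisible.
slot 1 + slot 4: cost 11 + 13 = 24 ≤ 31, expected clicks 14 + 16 = 30.
slot 5 + slot 4: cost 14 + 13 = 27 ≤ 31, expected clicks 13 + 16 = 29.
Best is slot 1 and slot 4 with total expected clicks 30.

30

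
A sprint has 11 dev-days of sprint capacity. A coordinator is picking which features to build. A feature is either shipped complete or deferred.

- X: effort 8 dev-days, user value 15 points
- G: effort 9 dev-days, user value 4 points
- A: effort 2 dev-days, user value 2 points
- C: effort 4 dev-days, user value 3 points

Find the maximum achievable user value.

Take X and A: effort 8 + 2 = 10 ≤ 11, user value 15 + 2 = 17.
No other feasible combination does better.

17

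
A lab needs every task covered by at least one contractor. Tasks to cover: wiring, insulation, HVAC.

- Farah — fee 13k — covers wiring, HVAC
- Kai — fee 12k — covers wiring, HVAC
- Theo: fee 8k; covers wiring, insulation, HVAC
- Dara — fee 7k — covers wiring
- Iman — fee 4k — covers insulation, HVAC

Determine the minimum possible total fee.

The greedy cost-per-new-task heuristic would pick Iman and Dara for 11, but a cheaper cover exists.
Theo alone covers wiring, insulation, HVAC — every task.
Total fee: 8.
No cover costs less than 8.

8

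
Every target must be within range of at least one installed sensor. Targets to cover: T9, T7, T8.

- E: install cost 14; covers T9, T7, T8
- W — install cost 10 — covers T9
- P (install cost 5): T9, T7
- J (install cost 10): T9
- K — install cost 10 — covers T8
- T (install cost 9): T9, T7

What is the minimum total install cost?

14

This is a weighted set-cover instance.
The greedy cost-per-new-target heuristic would pick P and K for 15, but a cheaper cover exists.
E alone covers T9, T7, T8 — every target.
Total install cost: 14.
No cover costs less than 14.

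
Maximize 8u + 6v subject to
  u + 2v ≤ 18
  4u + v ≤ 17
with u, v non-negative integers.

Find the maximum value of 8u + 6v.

64

The continuous relaxation peaks at (2.29, 7.86) with value 65.43; rounding to a feasible lattice point costs some objective.
(u,v)=(2,8): 1·2+2·8=18≤18, 4·2+1·8=16≤17, objective 64.
(u,v)=(2,7): 1·2+2·7=16≤18, 4·2+1·7=15≤17, objective 58.
(u,v)=(1,8): 1·1+2·8=17≤18, 4·1+1·8=12≤17, objective 56.
(u,v)=(2,6): 1·2+2·6=14≤18, 4·2+1·6=14≤17, objective 52.
Maximum is 64 at (u,v)=(2,8).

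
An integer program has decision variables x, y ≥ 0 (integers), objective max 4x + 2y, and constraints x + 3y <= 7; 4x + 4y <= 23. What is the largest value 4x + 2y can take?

20

Relaxing integrality, the LP optimum is 23.00 at (x,y) = (5.75, 0), which is not an integer point.
(x,y)=(5,0): 1·5+3·0=5≤7, 4·5+4·0=20≤23, objective 20.
(x,y)=(4,1): 1·4+3·1=7≤7, 4·4+4·1=20≤23, objective 18.
(x,y)=(4,0): 1·4+3·0=4≤7, 4·4+4·0=16≤23, objective 16.
No feasible integer point exceeds 20.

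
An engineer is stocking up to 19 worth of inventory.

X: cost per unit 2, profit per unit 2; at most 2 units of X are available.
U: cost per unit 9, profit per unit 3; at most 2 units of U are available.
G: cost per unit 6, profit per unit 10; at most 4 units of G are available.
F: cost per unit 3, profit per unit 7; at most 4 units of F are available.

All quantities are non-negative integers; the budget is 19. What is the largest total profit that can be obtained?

2×X, 1×G, and 3×F: cost 19 ≤ 19, profit 2·2 + 1·10 + 3·7 = 35.
1×G and 4×F: cost 18 ≤ 19, profit 1·10 + 4·7 = 38.
Best is 38.

38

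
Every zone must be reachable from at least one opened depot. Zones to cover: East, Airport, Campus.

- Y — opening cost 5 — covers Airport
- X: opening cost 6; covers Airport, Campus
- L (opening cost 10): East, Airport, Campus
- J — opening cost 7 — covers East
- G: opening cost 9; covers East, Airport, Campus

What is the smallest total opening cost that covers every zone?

9

The greedy cost-per-new-zone heuristic would pick X and J for 13, but a cheaper cover exists.
G alone covers East, Airport, Campus — every zone.
Total opening cost: 9.
No cover costs less than 9.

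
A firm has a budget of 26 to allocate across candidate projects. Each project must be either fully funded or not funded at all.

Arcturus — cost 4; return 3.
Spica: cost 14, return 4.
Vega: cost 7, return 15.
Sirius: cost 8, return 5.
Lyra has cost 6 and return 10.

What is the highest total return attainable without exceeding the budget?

Arcturus + Vega + Lyra: cost 4 + 7 + 6 = 17 ≤ 26, return 3 + 15 + 10 = 28.
Vega + Sirius + Lyra: cost 7 + 8 + 6 = 21 ≤ 26, return 15 + 5 + 10 = 30.
Arcturus + Vega + Sirius + Lyra: cost 4 + 7 + 8 + 6 = 25 ≤ 26, return 3 + 15 + 5 + 10 = 33.
Best is Arcturus, Vega, Sirius, and Lyra with total return 33.

33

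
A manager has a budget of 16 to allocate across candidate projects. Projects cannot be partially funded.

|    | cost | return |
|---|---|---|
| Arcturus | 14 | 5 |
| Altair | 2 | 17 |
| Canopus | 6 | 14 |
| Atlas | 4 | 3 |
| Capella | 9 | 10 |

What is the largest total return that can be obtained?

This is a 0-1 knapsack instance.
Allowing fractional choices, the relaxed optimum would be about 39.9, but projects are indivisible.
Altair + Canopus: cost 2 + 6 = 8 ≤ 16, return 17 + 14 = 31.
Altair + Atlas + Capella: cost 2 + 4 + 9 = 15 ≤ 16, return 17 + 3 + 10 = 30.
Altair + Canopus + Atlas: cost 2 + 6 + 4 = 12 ≤ 16, return 17 + 14 + 3 = 34.
Best is Altair, Canopus, and Atlas with total return 34.

34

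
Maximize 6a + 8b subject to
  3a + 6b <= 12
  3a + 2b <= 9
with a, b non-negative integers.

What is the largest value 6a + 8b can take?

20

(a,b)=(2,1): 3·2+6·1=12≤12, 3·2+2·1=8≤9, objective 20.
(a,b)=(3,0): 3·3+6·0=9≤12, 3·3+2·0=9≤9, objective 18.
(a,b)=(1,1): 3·1+6·1=9≤12, 3·1+2·1=5≤9, objective 14.
(a,b)=(2,0): 3·2+6·0=6≤12, 3·2+2·0=6≤9, objective 12.
No feasible integer point exceeds 20.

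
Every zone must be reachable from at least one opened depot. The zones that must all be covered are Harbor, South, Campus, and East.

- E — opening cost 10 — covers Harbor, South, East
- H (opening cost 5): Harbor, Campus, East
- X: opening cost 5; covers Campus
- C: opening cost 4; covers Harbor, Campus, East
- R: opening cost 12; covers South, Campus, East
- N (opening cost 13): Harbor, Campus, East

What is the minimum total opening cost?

Choose E and C: together they cover Harbor, South, Campus, East — every zone.
Total opening cost: 10 + 4 = 14.
No cover costs less than 14.

14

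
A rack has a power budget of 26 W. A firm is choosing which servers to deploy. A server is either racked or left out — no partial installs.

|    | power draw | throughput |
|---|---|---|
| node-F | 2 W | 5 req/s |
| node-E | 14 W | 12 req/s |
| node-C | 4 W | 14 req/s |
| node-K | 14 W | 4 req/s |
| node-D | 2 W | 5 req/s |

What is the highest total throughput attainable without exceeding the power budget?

This is a 0-1 knapsack instance.
Allowing fractional choices, the relaxed optimum would be about 37.1, but servers are indivisible.
node-E + node-C + node-D: power draw 14 + 4 + 2 = 20 ≤ 26, throughput 12 + 14 + 5 = 31.
node-F + node-E + node-C: power draw 2 + 14 + 4 = 20 ≤ 26, throughput 5 + 12 + 14 = 31.
node-F + node-E + node-C + node-D: power draw 2 + 14 + 4 + 2 = 22 ≤ 26, throughput 5 + 12 + 14 + 5 = 36.
Best is node-F, node-E, node-C, and node-D with total throughput 36.

36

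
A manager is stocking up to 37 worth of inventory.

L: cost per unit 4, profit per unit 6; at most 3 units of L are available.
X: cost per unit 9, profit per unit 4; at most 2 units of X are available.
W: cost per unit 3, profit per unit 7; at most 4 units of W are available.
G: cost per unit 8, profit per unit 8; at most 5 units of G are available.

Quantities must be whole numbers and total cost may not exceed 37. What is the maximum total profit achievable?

56

3×L, 3×W, and 2×G: cost 37 ≤ 37, profit 3·6 + 3·7 + 2·8 = 55.
2×L, 4×W, and 2×G: cost 36 ≤ 37, profit 2·6 + 4·7 + 2·8 = 56.
Best is 56.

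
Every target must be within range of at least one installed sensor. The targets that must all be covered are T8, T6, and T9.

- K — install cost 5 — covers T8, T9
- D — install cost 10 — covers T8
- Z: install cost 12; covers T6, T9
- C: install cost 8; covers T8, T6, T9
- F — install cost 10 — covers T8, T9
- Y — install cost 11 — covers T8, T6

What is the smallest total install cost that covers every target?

8

The greedy cost-per-new-target heuristic would pick K and C for 13, but a cheaper cover exists.
C alone covers T8, T6, T9 — every target.
Total install cost: 8.
No cover costs less than 8.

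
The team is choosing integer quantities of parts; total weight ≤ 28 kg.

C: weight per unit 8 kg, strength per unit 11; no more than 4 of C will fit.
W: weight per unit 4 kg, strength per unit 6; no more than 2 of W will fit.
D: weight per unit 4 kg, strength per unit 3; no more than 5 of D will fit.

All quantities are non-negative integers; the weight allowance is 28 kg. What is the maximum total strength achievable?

2×C, 2×W, and 1×D: weight 28 ≤ 28, strength 2·11 + 2·6 + 1·3 = 37.
3×C and 1×W: weight 28 ≤ 28, strength 3·11 + 1·6 = 39.
Best is 39.

39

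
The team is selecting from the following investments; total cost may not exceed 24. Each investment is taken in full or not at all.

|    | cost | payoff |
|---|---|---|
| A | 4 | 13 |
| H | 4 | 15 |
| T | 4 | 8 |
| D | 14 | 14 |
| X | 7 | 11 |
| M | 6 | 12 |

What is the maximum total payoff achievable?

51

Allowing fractional choices, the relaxed optimum would be about 57.4, but investments are indivisible.
A + H + T + M: cost 4 + 4 + 4 + 6 = 18 ≤ 24, payoff 13 + 15 + 8 + 12 = 48.
A + H + X + M: cost 4 + 4 + 7 + 6 = 21 ≤ 24, payoff 13 + 15 + 11 + 12 = 51.
A + H + T + X: cost 4 + 4 + 4 + 7 = 19 ≤ 24, payoff 13 + 15 + 8 + 11 = 47.
Best is A, H, X, and M with total payoff 51.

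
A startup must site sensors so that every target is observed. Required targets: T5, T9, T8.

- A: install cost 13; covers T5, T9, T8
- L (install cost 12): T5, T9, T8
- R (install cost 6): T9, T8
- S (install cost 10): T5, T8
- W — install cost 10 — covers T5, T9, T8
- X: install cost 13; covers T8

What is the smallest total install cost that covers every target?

10

W alone covers T5, T9, T8 — every target.
Total install cost: 10.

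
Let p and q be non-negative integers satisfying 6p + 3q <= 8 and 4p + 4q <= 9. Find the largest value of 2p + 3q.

Relaxing integrality, the LP optimum is 6.75 at (p,q) = (0, 2.25), which is not an integer point.
(p,q)=(0,2): 6·0+3·2=6≤8, 4·0+4·2=8≤9, objective 6.
(p,q)=(0,1): 6·0+3·1=3≤8, 4·0+4·1=4≤9, objective 3.
Maximum is 6 at (p,q)=(0,2).

6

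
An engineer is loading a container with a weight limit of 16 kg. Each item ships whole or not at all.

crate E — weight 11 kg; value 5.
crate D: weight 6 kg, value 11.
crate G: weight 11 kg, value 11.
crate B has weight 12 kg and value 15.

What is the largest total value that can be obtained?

15

This is an integer program with binary decision variables.
Allowing fractional choices, the relaxed optimum would be about 23.5, but items are indivisible.
crate D: weight 6 ≤ 16, value 11.
crate B: weight 12 ≤ 16, value 15.
crate G: weight 11 ≤ 16, value 11.
Best is crate B with total value 15.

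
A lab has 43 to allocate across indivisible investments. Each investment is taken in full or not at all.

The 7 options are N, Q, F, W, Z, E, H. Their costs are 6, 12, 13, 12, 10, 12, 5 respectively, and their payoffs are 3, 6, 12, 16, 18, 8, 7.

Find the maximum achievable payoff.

Take F, W, Z, and H: cost 13 + 12 + 10 + 5 = 40 ≤ 43, payoff 12 + 16 + 18 + 7 = 53.
No other feasible combination does better.

53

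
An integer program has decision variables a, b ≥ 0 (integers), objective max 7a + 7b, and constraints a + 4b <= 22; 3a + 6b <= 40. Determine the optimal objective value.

Relaxing integrality, the LP optimum is 93.33 at (a,b) = (13.3, 0), which is not an integer point.
(a,b)=(13,0): 1·13+4·0=13≤22, 3·13+6·0=39≤40, objective 91.
(a,b)=(12,0): 1·12+4·0=12≤22, 3·12+6·0=36≤40, objective 84.
The best lattice point is (13,0), giving 91.

91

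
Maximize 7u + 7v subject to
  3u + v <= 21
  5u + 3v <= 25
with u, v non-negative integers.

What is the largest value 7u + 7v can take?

56

(u,v)=(0,8): 3·0+1·8=8≤21, 5·0+3·8=24≤25, objective 56.
(u,v)=(0,7): 3·0+1·7=7≤21, 5·0+3·7=21≤25, objective 49.
Maximum is 56 at (u,v)=(0,8).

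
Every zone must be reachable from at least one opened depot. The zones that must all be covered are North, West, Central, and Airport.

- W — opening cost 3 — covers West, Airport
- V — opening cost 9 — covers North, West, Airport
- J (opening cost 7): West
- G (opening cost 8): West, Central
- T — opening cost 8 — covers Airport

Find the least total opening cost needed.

The greedy cost-per-new-zone heuristic would pick W, G, and V for 20, but a cheaper cover exists.
Choose V and G: together they cover North, West, Central, Airport — every zone.
Total opening cost: 9 + 8 = 17.
No cover costs less than 17.

17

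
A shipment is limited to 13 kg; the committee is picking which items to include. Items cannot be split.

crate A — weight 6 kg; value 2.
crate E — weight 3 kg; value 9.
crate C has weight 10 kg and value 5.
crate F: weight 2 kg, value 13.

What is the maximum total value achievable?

24

crate E + crate F: weight 3 + 2 = 5 ≤ 13, value 9 + 13 = 22.
crate C + crate F: weight 10 + 2 = 12 ≤ 13, value 5 + 13 = 18.
crate A + crate E + crate F: weight 6 + 3 + 2 = 11 ≤ 13, value 2 + 9 + 13 = 24.
Best is crate A, crate E, and crate F with total value 24.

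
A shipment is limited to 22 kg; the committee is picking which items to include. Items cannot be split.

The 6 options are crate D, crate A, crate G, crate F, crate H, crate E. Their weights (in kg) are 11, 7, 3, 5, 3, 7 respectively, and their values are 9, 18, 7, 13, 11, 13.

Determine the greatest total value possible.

crate A + crate F + crate H + crate E: weight 7 + 5 + 3 + 7 = 22 ≤ 22, value 18 + 13 + 11 + 13 = 55.
crate A + crate G + crate F + crate E: weight 7 + 3 + 5 + 7 = 22 ≤ 22, value 18 + 7 + 13 + 13 = 51.
crate A + crate G + crate F + crate H: weight 7 + 3 + 5 + 3 = 18 ≤ 22, value 18 + 7 + 13 + 11 = 49.
Best is crate A, crate F, crate H, and crate E with total value 55.

55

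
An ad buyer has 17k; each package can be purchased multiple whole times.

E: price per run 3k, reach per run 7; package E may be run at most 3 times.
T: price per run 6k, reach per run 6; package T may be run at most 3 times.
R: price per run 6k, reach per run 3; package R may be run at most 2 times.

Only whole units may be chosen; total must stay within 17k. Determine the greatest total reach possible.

27

3×E and 1×R: price 15 ≤ 17, reach 3·7 + 1·3 = 24.
3×E and 1×T: price 15 ≤ 17, reach 3·7 + 1·6 = 27.
Best is 27.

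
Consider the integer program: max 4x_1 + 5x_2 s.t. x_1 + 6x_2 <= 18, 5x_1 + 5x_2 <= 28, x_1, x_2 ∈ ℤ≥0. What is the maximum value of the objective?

22

Relaxing integrality, the LP optimum is 24.88 at (x_1,x_2) = (3.12, 2.48), which is not an integer point.
(x_1,x_2)=(3,2): 1·3+6·2=15≤18, 5·3+5·2=25≤28, objective 22.
(x_1,x_2)=(4,1): 1·4+6·1=10≤18, 5·4+5·1=25≤28, objective 21.
No feasible integer point exceeds 22.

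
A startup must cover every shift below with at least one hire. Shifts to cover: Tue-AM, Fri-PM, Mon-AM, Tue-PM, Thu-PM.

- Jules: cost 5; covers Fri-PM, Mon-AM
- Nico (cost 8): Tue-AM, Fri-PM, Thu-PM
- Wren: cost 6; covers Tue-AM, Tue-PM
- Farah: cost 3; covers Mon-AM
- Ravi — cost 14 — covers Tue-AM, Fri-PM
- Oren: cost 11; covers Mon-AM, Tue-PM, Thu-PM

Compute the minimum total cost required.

17

The greedy cost-per-new-shift heuristic would pick Jules, Wren, and Nico for 19, but a cheaper cover exists.
Choose Nico, Wren, and Farah: together they cover Tue-AM, Fri-PM, Mon-AM, Tue-PM, Thu-PM — every shift.
Total cost: 8 + 6 + 3 = 17.
No cover costs less than 17.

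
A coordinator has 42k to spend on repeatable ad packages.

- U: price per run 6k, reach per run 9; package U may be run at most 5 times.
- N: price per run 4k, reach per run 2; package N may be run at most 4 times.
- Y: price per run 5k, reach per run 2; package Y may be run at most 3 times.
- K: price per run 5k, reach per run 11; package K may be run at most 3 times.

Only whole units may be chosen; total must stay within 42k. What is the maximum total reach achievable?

K has the best ratio (11/5); taking only K gives at most 3×11 = 33 (stopped by the supply cap of 3).
Mixing does better — 4×U and 3×K: price 39 ≤ 42, reach 4·9 + 3·11 = 69.

69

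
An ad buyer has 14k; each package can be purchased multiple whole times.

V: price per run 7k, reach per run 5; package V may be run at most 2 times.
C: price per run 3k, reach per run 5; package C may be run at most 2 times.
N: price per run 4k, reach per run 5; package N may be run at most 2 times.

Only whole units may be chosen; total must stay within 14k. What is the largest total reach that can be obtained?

Take 2×C and 2×N: price 14 ≤ 14, reach 2·5 + 2·5 = 20.
C has the best ratio (5/3) and is taken to its limit of 2; remaining capacity is filled optimally with the others.

20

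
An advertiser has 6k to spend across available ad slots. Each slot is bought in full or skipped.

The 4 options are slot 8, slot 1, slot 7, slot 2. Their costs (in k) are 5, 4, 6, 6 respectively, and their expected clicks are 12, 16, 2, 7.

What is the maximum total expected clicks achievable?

16

Take slot 1: cost 4 ≤ 6, expected clicks 16.
No other feasible combination does better.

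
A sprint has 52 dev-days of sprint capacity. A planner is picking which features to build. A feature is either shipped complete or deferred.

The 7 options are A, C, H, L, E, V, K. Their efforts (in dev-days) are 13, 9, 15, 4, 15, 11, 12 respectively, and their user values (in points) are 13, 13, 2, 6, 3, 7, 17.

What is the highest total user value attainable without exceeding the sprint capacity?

56

Allowing fractional choices, the relaxed optimum would be about 56.6, but features are indivisible.
A + C + L + V + K: effort 13 + 9 + 4 + 11 + 12 = 49 ≤ 52, user value 13 + 13 + 6 + 7 + 17 = 56.
A + C + V + K: effort 13 + 9 + 11 + 12 = 45 ≤ 52, user value 13 + 13 + 7 + 17 = 50.
Best is A, C, L, V, and K with total user value 56.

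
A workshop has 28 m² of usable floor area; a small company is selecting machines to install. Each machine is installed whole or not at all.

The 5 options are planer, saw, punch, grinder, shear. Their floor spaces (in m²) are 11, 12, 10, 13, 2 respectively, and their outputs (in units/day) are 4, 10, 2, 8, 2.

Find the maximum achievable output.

20

Take saw, grinder, and shear: floor space 12 + 13 + 2 = 27 ≤ 28, output 10 + 8 + 2 = 20.
No other feasible combination does better.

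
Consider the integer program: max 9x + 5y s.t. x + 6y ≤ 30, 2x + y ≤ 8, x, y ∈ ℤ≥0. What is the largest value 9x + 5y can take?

38

The continuous relaxation peaks at (1.64, 4.73) with value 38.36; rounding to a feasible lattice point costs some objective.
(x,y)=(2,4): 1·2+6·4=26≤30, 2·2+1·4=8≤8, objective 38.
(x,y)=(2,3): 1·2+6·3=20≤30, 2·2+1·3=7≤8, objective 33.
(x,y)=(1,4): 1·1+6·4=25≤30, 2·1+1·4=6≤8, objective 29.
No feasible integer point exceeds 38.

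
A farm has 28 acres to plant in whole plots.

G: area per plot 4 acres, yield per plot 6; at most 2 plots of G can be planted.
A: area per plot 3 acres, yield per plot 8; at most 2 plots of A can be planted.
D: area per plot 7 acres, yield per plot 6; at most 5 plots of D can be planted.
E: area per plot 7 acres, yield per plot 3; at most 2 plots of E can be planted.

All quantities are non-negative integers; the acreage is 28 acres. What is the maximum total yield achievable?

40

This is a bounded integer knapsack.
A has the best ratio (8/3); taking only A gives at most 2×8 = 16 (stopped by the supply cap of 2).
Mixing does better — 2×G, 2×A, and 2×D: area 28 ≤ 28, yield 2·6 + 2·8 + 2·6 = 40.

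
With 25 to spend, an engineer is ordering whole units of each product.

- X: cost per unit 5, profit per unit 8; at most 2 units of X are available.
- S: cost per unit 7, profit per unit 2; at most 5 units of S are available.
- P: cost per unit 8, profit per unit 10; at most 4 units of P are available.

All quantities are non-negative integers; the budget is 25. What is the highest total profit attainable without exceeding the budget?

30

3×P: cost 24 ≤ 25, profit 3·10 = 30.
1×X and 2×P: cost 21 ≤ 25, profit 1·8 + 2·10 = 28.
Best is 30.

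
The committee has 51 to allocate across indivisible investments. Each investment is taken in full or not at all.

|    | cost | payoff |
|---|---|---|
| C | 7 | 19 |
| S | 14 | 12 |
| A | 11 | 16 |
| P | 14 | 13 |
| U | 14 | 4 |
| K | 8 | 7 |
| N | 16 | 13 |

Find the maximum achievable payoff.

Take C, A, P, and N: cost 7 + 11 + 14 + 16 = 48 ≤ 51, payoff 19 + 16 + 13 + 13 = 61.
No other feasible combination does better.

61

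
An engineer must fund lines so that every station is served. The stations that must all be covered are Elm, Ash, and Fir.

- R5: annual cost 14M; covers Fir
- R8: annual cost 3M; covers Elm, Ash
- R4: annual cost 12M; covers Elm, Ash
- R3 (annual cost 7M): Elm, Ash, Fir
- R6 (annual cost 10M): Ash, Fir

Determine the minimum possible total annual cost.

7

The greedy cost-per-new-station heuristic would pick R8 and R3 for 10, but a cheaper cover exists.
R3 alone covers Elm, Ash, Fir — every station.
Total annual cost: 7.
No cover costs less than 7.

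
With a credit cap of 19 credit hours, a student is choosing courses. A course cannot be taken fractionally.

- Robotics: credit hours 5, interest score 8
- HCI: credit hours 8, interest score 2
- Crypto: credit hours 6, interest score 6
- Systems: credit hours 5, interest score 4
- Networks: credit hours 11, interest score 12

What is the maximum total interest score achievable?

Take Robotics and Networks: credit hours 5 + 11 = 16 ≤ 19, interest score 8 + 12 = 20.
No other feasible combination does better.

20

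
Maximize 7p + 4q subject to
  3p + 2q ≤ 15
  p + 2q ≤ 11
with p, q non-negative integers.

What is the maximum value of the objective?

(p,q)=(5,0): 3·5+2·0=15≤15, 1·5+2·0=5≤11, objective 35.
(p,q)=(4,1): 3·4+2·1=14≤15, 1·4+2·1=6≤11, objective 32.
(p,q)=(4,0): 3·4+2·0=12≤15, 1·4+2·0=4≤11, objective 28.
No feasible integer point exceeds 35.

35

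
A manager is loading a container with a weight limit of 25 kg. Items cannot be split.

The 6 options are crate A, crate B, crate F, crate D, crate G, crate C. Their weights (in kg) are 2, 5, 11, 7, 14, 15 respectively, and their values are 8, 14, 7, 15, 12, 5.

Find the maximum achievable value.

44

Allowing fractional choices, the relaxed optimum would be about 46.4, but items are indivisible.
crate A + crate B + crate F + crate D: weight 2 + 5 + 11 + 7 = 25 ≤ 25, value 8 + 14 + 7 + 15 = 44.
crate B + crate F + crate D: weight 5 + 11 + 7 = 23 ≤ 25, value 14 + 7 + 15 = 36.
crate A + crate B + crate D: weight 2 + 5 + 7 = 14 ≤ 25, value 8 + 14 + 15 = 37.
Best is crate A, crate B, crate F, and crate D with total value 44.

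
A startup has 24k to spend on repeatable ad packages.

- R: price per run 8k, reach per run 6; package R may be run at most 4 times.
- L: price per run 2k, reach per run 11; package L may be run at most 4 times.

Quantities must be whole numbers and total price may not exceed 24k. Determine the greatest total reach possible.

This is a bounded integer knapsack.
L has the best ratio (11/2); taking only L gives at most 4×11 = 44 (stopped by the supply cap of 4).
Mixing does better — 2×R and 4×L: price 24 ≤ 24, reach 2·6 + 4·11 = 56.

56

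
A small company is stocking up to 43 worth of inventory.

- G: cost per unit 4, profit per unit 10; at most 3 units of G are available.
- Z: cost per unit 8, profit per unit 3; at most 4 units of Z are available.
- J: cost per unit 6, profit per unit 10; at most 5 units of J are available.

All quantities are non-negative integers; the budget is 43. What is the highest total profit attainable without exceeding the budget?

3×G and 5×J: cost 42 ≤ 43, profit 3·10 + 5·10 = 80.
2×G and 5×J: cost 38 ≤ 43, profit 2·10 + 5·10 = 70.
Best is 80.

80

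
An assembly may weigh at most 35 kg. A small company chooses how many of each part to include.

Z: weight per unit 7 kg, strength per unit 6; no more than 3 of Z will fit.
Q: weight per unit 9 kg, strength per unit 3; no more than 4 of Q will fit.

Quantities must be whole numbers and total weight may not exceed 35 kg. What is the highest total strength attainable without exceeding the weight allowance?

Take 3×Z and 1×Q: weight 30 ≤ 35, strength 3·6 + 1·3 = 21.
Z has the best ratio (6/7) and is taken to its limit of 3; remaining capacity is filled optimally with the others.

21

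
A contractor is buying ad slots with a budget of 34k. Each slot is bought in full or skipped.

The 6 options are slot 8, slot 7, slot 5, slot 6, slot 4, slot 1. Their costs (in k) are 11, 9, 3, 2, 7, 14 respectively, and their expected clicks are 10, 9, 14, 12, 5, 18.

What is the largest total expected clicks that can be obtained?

54

Allowing fractional choices, the relaxed optimum would be about 58.5, but ad slots are indivisible.
slot 7 + slot 5 + slot 6 + slot 1: cost 9 + 3 + 2 + 14 = 28 ≤ 34, expected clicks 9 + 14 + 12 + 18 = 53.
slot 8 + slot 5 + slot 6 + slot 1: cost 11 + 3 + 2 + 14 = 30 ≤ 34, expected clicks 10 + 14 + 12 + 18 = 54.
Best is slot 8, slot 5, slot 6, and slot 1 with total expected clicks 54.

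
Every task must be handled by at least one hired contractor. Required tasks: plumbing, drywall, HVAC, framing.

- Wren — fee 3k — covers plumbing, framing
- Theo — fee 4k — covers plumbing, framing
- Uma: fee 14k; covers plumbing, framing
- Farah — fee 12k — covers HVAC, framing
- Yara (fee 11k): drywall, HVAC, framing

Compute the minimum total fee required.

14

Choose Wren and Yara: together they cover plumbing, drywall, HVAC, framing — every task.
Total fee: 3 + 11 = 14.
No cover costs less than 14.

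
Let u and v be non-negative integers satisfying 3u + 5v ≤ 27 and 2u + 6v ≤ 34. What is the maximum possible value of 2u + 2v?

18

(u,v)=(9,0) is feasible, giving 18.
(u,v)=(8,0) is feasible, giving 16.
Maximum is 18 at (u,v)=(9,0).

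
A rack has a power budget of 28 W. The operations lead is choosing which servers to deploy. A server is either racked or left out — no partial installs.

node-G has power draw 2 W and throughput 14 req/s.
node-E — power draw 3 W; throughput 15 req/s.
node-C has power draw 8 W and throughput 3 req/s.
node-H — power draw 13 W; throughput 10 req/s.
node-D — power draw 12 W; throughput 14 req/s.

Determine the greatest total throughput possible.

46

This is an integer program with binary decision variables.
node-G + node-E + node-C + node-D: power draw 2 + 3 + 8 + 12 = 25 ≤ 28, throughput 14 + 15 + 3 + 14 = 46.
node-G + node-E + node-D: power draw 2 + 3 + 12 = 17 ≤ 28, throughput 14 + 15 + 14 = 43.
node-G + node-E + node-C + node-H: power draw 2 + 3 + 8 + 13 = 26 ≤ 28, throughput 14 + 15 + 3 + 10 = 42.
Best is node-G, node-E, node-C, and node-D with total throughput 46.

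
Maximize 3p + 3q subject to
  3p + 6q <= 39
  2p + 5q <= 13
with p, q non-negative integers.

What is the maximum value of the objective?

The continuous relaxation peaks at (6.5, 0) with value 19.50; rounding to a feasible lattice point costs some objective.
(p,q)=(6,0): 3·6+6·0=18≤39, 2·6+5·0=12≤13, objective 18.
(p,q)=(5,0): 3·5+6·0=15≤39, 2·5+5·0=10≤13, objective 15.
Maximum is 18 at (p,q)=(6,0).

18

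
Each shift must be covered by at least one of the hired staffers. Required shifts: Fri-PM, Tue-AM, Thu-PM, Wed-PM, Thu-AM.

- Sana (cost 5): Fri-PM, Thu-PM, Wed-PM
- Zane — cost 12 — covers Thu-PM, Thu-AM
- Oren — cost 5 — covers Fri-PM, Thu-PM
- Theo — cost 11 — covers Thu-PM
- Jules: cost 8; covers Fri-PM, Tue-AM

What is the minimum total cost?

Choose Sana, Zane, and Jules: together they cover Fri-PM, Tue-AM, Thu-PM, Wed-PM, Thu-AM — every shift.
Total cost: 5 + 12 + 8 = 25.

25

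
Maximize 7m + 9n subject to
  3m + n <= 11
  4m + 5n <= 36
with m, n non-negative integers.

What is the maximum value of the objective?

(m,n)=(0,7): 3·0+1·7=7≤11, 4·0+5·7=35≤36, objective 63.
(m,n)=(1,6): 3·1+1·6=9≤11, 4·1+5·6=34≤36, objective 61.
(m,n)=(0,6): 3·0+1·6=6≤11, 4·0+5·6=30≤36, objective 54.
No feasible integer point exceeds 63.

63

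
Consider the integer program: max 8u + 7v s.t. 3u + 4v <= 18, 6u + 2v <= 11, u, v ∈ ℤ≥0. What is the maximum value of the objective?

The continuous relaxation peaks at (0.444, 4.17) with value 32.72; rounding to a feasible lattice point costs some objective.
(u,v)=(0,4): 3·0+4·4=16≤18, 6·0+2·4=8≤11, objective 28.
(u,v)=(0,3): 3·0+4·3=12≤18, 6·0+2·3=6≤11, objective 21.
Maximum is 28 at (u,v)=(0,4).

28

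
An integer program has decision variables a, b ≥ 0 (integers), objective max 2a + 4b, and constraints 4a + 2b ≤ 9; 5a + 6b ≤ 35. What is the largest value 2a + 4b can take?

16

(a,b)=(0,4): 4·0+2·4=8≤9, 5·0+6·4=24≤35, objective 16.
(a,b)=(0,3): 4·0+2·3=6≤9, 5·0+6·3=18≤35, objective 12.
The best lattice point is (0,4), giving 16.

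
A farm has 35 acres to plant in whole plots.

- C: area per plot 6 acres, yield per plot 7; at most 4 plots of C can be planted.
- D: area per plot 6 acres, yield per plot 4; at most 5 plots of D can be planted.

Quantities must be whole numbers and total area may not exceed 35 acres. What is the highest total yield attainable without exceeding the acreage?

Take 4×C and 1×D: area 30 ≤ 35, yield 4·7 + 1·4 = 32.
C has the best ratio (7/6) and is taken to its limit of 4; remaining capacity is filled optimally with the others.

32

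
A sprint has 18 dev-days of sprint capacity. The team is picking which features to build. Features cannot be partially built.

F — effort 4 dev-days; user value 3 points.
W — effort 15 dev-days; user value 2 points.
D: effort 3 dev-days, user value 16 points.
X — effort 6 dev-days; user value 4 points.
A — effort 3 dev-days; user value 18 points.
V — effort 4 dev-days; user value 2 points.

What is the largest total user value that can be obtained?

Take F, D, X, and A: effort 4 + 3 + 6 + 3 = 16 ≤ 18, user value 3 + 16 + 4 + 18 = 41.
No other feasible combination does better.

41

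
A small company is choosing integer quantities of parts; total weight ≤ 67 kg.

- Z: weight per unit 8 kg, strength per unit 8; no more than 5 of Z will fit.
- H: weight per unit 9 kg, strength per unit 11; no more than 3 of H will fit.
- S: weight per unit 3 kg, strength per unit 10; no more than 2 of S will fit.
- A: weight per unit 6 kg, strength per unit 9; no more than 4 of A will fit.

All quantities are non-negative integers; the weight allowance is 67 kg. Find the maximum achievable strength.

97

2×Z, 3×H, 2×S, and 3×A: weight 67 ≤ 67, strength 2·8 + 3·11 + 2·10 + 3·9 = 96.
1×Z, 3×H, 2×S, and 4×A: weight 65 ≤ 67, strength 1·8 + 3·11 + 2·10 + 4·9 = 97.
Best is 97.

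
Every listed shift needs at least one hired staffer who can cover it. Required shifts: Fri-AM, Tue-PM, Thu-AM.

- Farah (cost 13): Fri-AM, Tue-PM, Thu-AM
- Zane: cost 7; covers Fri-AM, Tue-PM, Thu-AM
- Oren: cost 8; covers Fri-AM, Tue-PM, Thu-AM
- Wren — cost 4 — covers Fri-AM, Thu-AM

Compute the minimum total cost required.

The greedy cost-per-new-shift heuristic would pick Wren and Zane for 11, but a cheaper cover exists.
Zane alone covers Fri-AM, Tue-PM, Thu-AM — every shift.
Total cost: 7.
No cover costs less than 7.

7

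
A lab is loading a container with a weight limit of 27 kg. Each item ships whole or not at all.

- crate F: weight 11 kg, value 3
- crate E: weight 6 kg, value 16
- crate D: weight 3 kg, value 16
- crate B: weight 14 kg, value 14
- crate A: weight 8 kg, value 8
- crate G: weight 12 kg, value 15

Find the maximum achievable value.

47

Treat it as a binary knapsack problem.
Allowing fractional choices, the relaxed optimum would be about 53.0, but items are indivisible.
crate E + crate D + crate A: weight 6 + 3 + 8 = 17 ≤ 27, value 16 + 16 + 8 = 40.
crate E + crate D + crate G: weight 6 + 3 + 12 = 21 ≤ 27, value 16 + 16 + 15 = 47.
crate E + crate D + crate B: weight 6 + 3 + 14 = 23 ≤ 27, value 16 + 16 + 14 = 46.
Best is crate E, crate D, and crate G with total value 47.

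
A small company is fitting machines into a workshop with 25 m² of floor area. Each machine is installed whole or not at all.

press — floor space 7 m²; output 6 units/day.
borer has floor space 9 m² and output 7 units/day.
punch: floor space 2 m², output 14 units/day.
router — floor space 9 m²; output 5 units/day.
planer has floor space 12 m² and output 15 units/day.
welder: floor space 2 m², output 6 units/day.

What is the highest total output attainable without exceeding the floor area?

Take borer, punch, planer, and welder: floor space 9 + 2 + 12 + 2 = 25 ≤ 25, output 7 + 14 + 15 + 6 = 42.
No other feasible combination does better.

42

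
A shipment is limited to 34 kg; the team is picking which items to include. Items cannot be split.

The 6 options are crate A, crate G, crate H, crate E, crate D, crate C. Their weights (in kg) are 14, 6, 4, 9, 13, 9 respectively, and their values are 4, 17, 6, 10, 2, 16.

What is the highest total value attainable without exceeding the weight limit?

49

Allowing fractional choices, the relaxed optimum would be about 50.7, but items are indivisible.
crate G + crate H + crate E + crate C: weight 6 + 4 + 9 + 9 = 28 ≤ 34, value 17 + 6 + 10 + 16 = 49.
crate A + crate G + crate H + crate C: weight 14 + 6 + 4 + 9 = 33 ≤ 34, value 4 + 17 + 6 + 16 = 43.
crate G + crate E + crate C: weight 6 + 9 + 9 = 24 ≤ 34, value 17 + 10 + 16 = 43.
Best is crate G, crate H, crate E, and crate C with total value 49.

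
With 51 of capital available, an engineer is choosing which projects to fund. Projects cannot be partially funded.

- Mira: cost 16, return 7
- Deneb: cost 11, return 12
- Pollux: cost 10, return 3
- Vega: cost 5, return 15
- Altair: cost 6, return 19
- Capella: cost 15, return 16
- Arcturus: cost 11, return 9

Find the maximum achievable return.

71

Allowing fractional choices, the relaxed optimum would be about 72.3, but projects are indivisible.
Deneb + Vega + Altair + Capella + Arcturus: cost 11 + 5 + 6 + 15 + 11 = 48 ≤ 51, return 12 + 15 + 19 + 16 + 9 = 71.
Deneb + Pollux + Vega + Altair + Capella: cost 11 + 10 + 5 + 6 + 15 = 47 ≤ 51, return 12 + 3 + 15 + 19 + 16 = 65.
Best is Deneb, Vega, Altair, Capella, and Arcturus with total return 71.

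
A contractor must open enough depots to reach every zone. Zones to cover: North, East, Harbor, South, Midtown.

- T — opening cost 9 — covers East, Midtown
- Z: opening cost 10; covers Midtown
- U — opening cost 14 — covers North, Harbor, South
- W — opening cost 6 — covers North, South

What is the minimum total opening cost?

23

This is an integer covering problem.
The greedy cost-per-new-zone heuristic would pick W, T, and U for 29, but a cheaper cover exists.
Choose T and U: together they cover North, East, Harbor, South, Midtown — every zone.
Total opening cost: 9 + 14 = 23.
No cover costs less than 23.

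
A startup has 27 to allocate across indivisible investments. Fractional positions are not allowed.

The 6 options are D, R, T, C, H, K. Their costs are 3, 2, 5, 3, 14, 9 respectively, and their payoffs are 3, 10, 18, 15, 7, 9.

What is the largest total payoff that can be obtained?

55

Allowing fractional choices, the relaxed optimum would be about 57.5, but investments are indivisible.
R + T + C + K: cost 2 + 5 + 3 + 9 = 19 ≤ 27, payoff 10 + 18 + 15 + 9 = 52.
D + R + T + C + H: cost 3 + 2 + 5 + 3 + 14 = 27 ≤ 27, payoff 3 + 10 + 18 + 15 + 7 = 53.
D + R + T + C + K: cost 3 + 2 + 5 + 3 + 9 = 22 ≤ 27, payoff 3 + 10 + 18 + 15 + 9 = 55.
Best is D, R, T, C, and K with total payoff 55.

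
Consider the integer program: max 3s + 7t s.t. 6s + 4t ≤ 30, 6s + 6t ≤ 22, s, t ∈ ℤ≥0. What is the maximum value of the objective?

21

The continuous relaxation peaks at (0, 3.67) with value 25.67; rounding to a feasible lattice point costs some objective.
(s,t)=(0,3): 6·0+4·3=12≤30, 6·0+6·3=18≤22, objective 21.
(s,t)=(1,2): 6·1+4·2=14≤30, 6·1+6·2=18≤22, objective 17.
(s,t)=(0,2): 6·0+4·2=8≤30, 6·0+6·2=12≤22, objective 14.
The best lattice point is (0,3), giving 21.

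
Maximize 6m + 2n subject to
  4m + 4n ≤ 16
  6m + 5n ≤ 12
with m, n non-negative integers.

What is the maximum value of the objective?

12

(m,n)=(2,0): 4·2+4·0=8≤16, 6·2+5·0=12≤12, objective 12.
(m,n)=(1,1): 4·1+4·1=8≤16, 6·1+5·1=11≤12, objective 8.
(m,n)=(1,0): 4·1+4·0=4≤16, 6·1+5·0=6≤12, objective 6.
Maximum is 12 at (m,n)=(2,0).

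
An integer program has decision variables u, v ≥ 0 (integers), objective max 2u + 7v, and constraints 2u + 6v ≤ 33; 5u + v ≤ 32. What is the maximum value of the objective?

(u,v)=(1,5): 2·1+6·5=32≤33, 5·1+1·5=10≤32, objective 37.
(u,v)=(0,5): 2·0+6·5=30≤33, 5·0+1·5=5≤32, objective 35.
(u,v)=(2,4): 2·2+6·4=28≤33, 5·2+1·4=14≤32, objective 32.
Maximum is 37 at (u,v)=(1,5).

37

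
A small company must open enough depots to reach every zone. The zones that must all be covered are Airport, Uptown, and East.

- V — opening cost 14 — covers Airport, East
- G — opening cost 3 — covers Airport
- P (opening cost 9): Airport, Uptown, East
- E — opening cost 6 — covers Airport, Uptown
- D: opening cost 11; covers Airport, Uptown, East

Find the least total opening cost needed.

P alone covers Airport, Uptown, East — every zone.
Total opening cost: 9.

9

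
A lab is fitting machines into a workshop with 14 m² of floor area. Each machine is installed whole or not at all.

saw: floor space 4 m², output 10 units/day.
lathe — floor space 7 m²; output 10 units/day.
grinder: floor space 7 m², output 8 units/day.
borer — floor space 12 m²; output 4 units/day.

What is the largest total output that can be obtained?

20

Allowing fractional choices, the relaxed optimum would be about 23.4, but machines are indivisible.
saw + lathe: floor space 4 + 7 = 11 ≤ 14, output 10 + 10 = 20.
saw + grinder: floor space 4 + 7 = 11 ≤ 14, output 10 + 8 = 18.
lathe + grinder: floor space 7 + 7 = 14 ≤ 14, output 10 + 8 = 18.
Best is saw and lathe with total output 20.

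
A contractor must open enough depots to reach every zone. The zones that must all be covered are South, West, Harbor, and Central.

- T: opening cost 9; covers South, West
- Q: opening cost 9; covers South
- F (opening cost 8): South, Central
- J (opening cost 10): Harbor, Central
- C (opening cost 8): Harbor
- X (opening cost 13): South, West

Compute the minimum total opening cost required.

The greedy cost-per-new-zone heuristic would pick F, C, and T for 25, but a cheaper cover exists.
Choose T and J: together they cover South, West, Harbor, Central — every zone.
Total opening cost: 9 + 10 = 19.
No cover costs less than 19.

19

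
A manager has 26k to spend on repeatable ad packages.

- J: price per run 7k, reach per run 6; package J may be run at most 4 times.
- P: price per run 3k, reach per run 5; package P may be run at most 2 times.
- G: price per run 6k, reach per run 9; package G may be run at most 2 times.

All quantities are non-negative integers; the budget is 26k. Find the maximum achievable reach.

2×J, 2×P, and 1×G: price 26 ≤ 26, reach 2·6 + 2·5 + 1·9 = 31.
1×J, 2×P, and 2×G: price 25 ≤ 26, reach 1·6 + 2·5 + 2·9 = 34.
Best is 34.

34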